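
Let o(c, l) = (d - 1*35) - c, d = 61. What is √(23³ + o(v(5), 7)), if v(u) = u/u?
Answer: 4*√762 ≈ 110.42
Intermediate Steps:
v(u) = 1
o(c, l) = 26 - c (o(c, l) = (61 - 1*35) - c = (61 - 35) - c = 26 - c)
√(23³ + o(v(5), 7)) = √(23³ + (26 - 1*1)) = √(12167 + (26 - 1)) = √(12167 + 25) = √12192 = 4*√762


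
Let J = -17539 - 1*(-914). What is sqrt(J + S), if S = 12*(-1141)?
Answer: I*sqrt(30317) ≈ 174.12*I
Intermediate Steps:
S = -13692
J = -16625 (J = -17539 + 914 = -16625)
sqrt(J + S) = sqrt(-16625 - 13692) = sqrt(-30317) = I*sqrt(30317)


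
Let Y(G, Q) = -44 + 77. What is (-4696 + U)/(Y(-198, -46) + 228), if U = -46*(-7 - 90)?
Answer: -26/29 ≈ -0.89655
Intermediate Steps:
Y(G, Q) = 33
U = 4462 (U = -46*(-97) = 4462)
(-4696 + U)/(Y(-198, -46) + 228) = (-4696 + 4462)/(33 + 228) = -234/261 = -234*1/261 = -26/29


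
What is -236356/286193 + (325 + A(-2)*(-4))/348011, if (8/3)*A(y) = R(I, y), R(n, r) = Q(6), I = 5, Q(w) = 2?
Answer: -82162333770/99598312123 ≈ -0.82494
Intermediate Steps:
R(n, r) = 2
A(y) = 3/4 (A(y) = (3/8)*2 = 3/4)
-236356/286193 + (325 + A(-2)*(-4))/348011 = -236356/286193 + (325 + (3/4)*(-4))/348011 = -236356*1/286193 + (325 - 3)*(1/348011) = -236356/286193 + 322*(1/348011) = -236356/286193 + 322/348011 = -82162333770/99598312123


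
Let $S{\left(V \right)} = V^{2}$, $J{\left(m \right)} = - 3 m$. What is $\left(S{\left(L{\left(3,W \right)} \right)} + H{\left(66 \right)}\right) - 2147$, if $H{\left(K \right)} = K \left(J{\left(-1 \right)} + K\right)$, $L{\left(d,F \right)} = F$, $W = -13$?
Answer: $2576$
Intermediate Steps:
$H{\left(K \right)} = K \left(3 + K\right)$ ($H{\left(K \right)} = K \left(\left(-3\right) \left(-1\right) + K\right) = K \left(3 + K\right)$)
$\left(S{\left(L{\left(3,W \right)} \right)} + H{\left(66 \right)}\right) - 2147 = \left(\left(-13\right)^{2} + 66 \left(3 + 66\right)\right) - 2147 = \left(169 + 66 \cdot 69\right) - 2147 = \left(169 + 4554\right) - 2147 = 4723 - 2147 = 2576$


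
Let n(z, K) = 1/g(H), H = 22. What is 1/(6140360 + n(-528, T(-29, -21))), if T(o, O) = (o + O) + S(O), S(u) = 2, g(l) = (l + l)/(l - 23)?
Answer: 44/270175839 ≈ 1.6286e-7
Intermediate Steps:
g(l) = 2*l/(-23 + l) (g(l) = (2*l)/(-23 + l) = 2*l/(-23 + l))
T(o, O) = 2 + O + o (T(o, O) = (o + O) + 2 = (O + o) + 2 = 2 + O + o)
n(z, K) = -1/44 (n(z, K) = 1/(2*22/(-23 + 22)) = 1/(2*22/(-1)) = 1/(2*22*(-1)) = 1/(-44) = -1/44)
1/(6140360 + n(-528, T(-29, -21))) = 1/(6140360 - 1/44) = 1/(270175839/44) = 44/270175839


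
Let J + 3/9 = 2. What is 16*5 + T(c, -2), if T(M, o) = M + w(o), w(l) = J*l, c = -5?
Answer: 215/3 ≈ 71.667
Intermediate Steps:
J = 5/3 (J = -⅓ + 2 = 5/3 ≈ 1.6667)
w(l) = 5*l/3
T(M, o) = M + 5*o/3
16*5 + T(c, -2) = 16*5 + (-5 + (5/3)*(-2)) = 80 + (-5 - 10/3) = 80 - 25/3 = 215/3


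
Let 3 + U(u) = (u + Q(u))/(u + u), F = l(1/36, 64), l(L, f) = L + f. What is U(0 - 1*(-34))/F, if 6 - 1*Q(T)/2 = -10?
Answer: -1242/39185 ≈ -0.031696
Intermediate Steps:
Q(T) = 32 (Q(T) = 12 - 2*(-10) = 12 + 20 = 32)
F = 2305/36 (F = 1/36 + 64 = 2305/36 ≈ 64.028)
U(u) = -3 + (32 + u)/(2*u) (U(u) = -3 + (u + 32)/(u + u) = -3 + (32 + u)/((2*u)) = -3 + (32 + u)*(1/(2*u)) = -3 + (32 + u)/(2*u))
U(0 - 1*(-34))/F = (-5/2 + 16/(0 - 1*(-34)))/(2305/36) = (-5/2 + 16/(0 + 34))*(36/2305) = (-5/2 + 16/34)*(36/2305) = (-5/2 + 16*(1/34))*(36/2305) = (-5/2 + 8/17)*(36/2305) = -69/34*36/2305 = -1242/39185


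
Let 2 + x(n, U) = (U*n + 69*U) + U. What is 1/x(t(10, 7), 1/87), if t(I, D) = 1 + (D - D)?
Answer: -87/103 ≈ -0.84466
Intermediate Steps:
t(I, D) = 1 (t(I, D) = 1 + 0 = 1)
x(n, U) = -2 + 70*U + U*n (x(n, U) = -2 + ((U*n + 69*U) + U) = -2 + ((69*U + U*n) + U) = -2 + (70*U + U*n) = -2 + 70*U + U*n)
1/x(t(10, 7), 1/87) = 1/(-2 + 70/87 + 1/87) = 1/(-103/87) = -87/103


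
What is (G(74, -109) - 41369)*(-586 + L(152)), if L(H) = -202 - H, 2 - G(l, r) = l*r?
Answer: 31302940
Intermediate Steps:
G(l, r) = 2 - l*r
(G(74, -109) - 41369)*(-586 + L(152)) = ((2 - 1*74*(-109)) - 41369)*(-586 + (-202 - 1*152)) = ((2 + 8066) - 41369)*(-586 + (-202 - 152)) = (8068 - 41369)*(-586 - 354) = -33301*(-940) = 31302940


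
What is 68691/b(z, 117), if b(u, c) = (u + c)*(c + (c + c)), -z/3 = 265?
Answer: -22897/79326 ≈ -0.28864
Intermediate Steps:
z = -795 (z = -3*265 = -795)
b(u, c) = 3*c*(c + u) (b(u, c) = (c + u)*(c + 2*c) = (c + u)*(3*c) = 3*c*(c + u))
68691/b(z, 117) = 68691/((3*117*(117 - 795))) = 68691/((3*117*(-678))) = 68691/(-237978) = 68691*(-1/237978) = -22897/79326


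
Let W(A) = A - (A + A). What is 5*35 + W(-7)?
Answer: 182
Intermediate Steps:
W(A) = -A (W(A) = A - 2*A = -A)
5*35 + W(-7) = 5*35 - 1*(-7) = 175 + 7 = 182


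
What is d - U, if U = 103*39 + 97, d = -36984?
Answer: -41098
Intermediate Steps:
U = 4114 (U = 4017 + 97 = 4114)
d - U = -36984 - 1*4114 = -36984 - 4114 = -41098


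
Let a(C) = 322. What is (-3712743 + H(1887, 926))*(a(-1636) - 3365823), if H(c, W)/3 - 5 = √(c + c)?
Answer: 12495189796728 - 10096503*√3774 ≈ 1.2495e+13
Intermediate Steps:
H(c, W) = 15 + 3*√2*√c (H(c, W) = 15 + 3*√(c + c) = 15 + 3*√(2*c) = 15 + 3*(√2*√c) = 15 + 3*√2*√c)
(-3712743 + H(1887, 926))*(a(-1636) - 3365823) = (-3712743 + (15 + 3*√2*√1887))*(322 - 3365823) = (-3712743 + (15 + 3*√3774))*(-3365501) = (-3712728 + 3*√3774)*(-3365501) = 12495189796728 - 10096503*√3774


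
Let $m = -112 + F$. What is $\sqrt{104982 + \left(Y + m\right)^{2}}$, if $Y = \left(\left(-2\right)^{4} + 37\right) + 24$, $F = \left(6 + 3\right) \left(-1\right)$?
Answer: $7 \sqrt{2182} \approx 326.98$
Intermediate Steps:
$F = -9$ ($F = 9 \left(-1\right) = -9$)
$m = -121$ ($m = -112 - 9 = -121$)
$Y = 77$ ($Y = \left(16 + 37\right) + 24 = 53 + 24 = 77$)
$\sqrt{104982 + \left(Y + m\right)^{2}} = \sqrt{104982 + \left(77 - 121\right)^{2}} = \sqrt{104982 + \left(-44\right)^{2}} = \sqrt{104982 + 1936} = \sqrt{106918} = 7 \sqrt{2182}$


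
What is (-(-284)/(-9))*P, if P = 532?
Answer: -151088/9 ≈ -16788.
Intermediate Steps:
(-(-284)/(-9))*P = -(-284)/(-9)*532 = -(-284)*(-1)/9*532 = -71*4/9*532 = -284/9*532 = -151088/9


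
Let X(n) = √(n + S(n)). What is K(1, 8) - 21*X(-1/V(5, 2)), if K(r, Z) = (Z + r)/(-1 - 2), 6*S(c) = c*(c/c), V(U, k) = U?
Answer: -3 - 7*I*√210/10 ≈ -3.0 - 10.144*I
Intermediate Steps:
S(c) = c/6 (S(c) = (c*(c/c))/6 = (c*1)/6 = c/6)
X(n) = √42*√n/6 (X(n) = √(n + n/6) = √(7*n/6) = √42*√n/6)
K(r, Z) = -Z/3 - r/3 (K(r, Z) = (Z + r)/(-3) = (Z + r)*(-⅓) = -Z/3 - r/3)
K(1, 8) - 21*X(-1/V(5, 2)) = (-⅓*8 - ⅓*1) - 7*√42*√(-1/5)/2 = (-8/3 - ⅓) - 7*√42*√(-1*⅕)/2 = -3 - 7*√42*√(-⅕)/2 = -3 - 7*√42*I*√5/5/2 = -3 - 7*I*√210/10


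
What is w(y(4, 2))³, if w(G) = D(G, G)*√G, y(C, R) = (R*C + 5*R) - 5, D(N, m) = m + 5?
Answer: 75816*√13 ≈ 2.7336e+5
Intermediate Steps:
D(N, m) = 5 + m
y(C, R) = -5 + 5*R + C*R (y(C, R) = (C*R + 5*R) - 5 = (5*R + C*R) - 5 = -5 + 5*R + C*R)
w(G) = √G*(5 + G) (w(G) = (5 + G)*√G = √G*(5 + G))
w(y(4, 2))³ = (√(-5 + 5*2 + 4*2)*(5 + (-5 + 5*2 + 4*2)))³ = (√(-5 + 10 + 8)*(5 + (-5 + 10 + 8)))³ = (√13*(5 + 13))³ = (√13*18)³ = (18*√13)³ = 75816*√13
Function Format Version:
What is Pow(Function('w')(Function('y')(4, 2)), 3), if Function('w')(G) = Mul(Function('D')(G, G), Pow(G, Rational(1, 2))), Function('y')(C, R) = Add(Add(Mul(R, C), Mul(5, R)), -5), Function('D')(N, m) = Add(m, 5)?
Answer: Mul(75816, Pow(13, Rational(1, 2))) ≈ 2.7336e+5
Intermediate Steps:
Function('D')(N, m) = Add(5, m)
Function('y')(C, R) = Add(-5, Mul(5, R), Mul(C, R)) (Function('y')(C, R) = Add(Add(Mul(C, R), Mul(5, R)), -5) = Add(Add(Mul(5, R), Mul(C, R)), -5) = Add(-5, Mul(5, R), Mul(C, R)))
Function('w')(G) = Mul(Pow(G, Rational(1, 2)), Add(5, G)) (Function('w')(G) = Mul(Add(5, G), Pow(G, Rational(1, 2))) = Mul(Pow(G, Rational(1, 2)), Add(5, G)))
Pow(Function('w')(Function('y')(4, 2)), 3) = Pow(Mul(Pow(Add(-5, Mul(5, 2), Mul(4, 2)), Rational(1, 2)), Add(5, Add(-5, Mul(5, 2), Mul(4, 2)))), 3) = Pow(Mul(Pow(Add(-5, 10, 8), Rational(1, 2)), Add(5, Add(-5, 10, 8))), 3) = Pow(Mul(Pow(13, Rational(1, 2)), Add(5, 13)), 3) = Pow(Mul(Pow(13, Rational(1, 2)), 18), 3) = Pow(Mul(18, Pow(13, Rational(1, 2))), 3) = Mul(75816, Pow(13, Rational(1, 2)))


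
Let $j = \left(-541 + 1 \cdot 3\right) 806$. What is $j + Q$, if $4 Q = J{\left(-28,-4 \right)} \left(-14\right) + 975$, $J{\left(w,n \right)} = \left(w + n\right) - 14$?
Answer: $- \frac{1732893}{4} \approx -4.3322 \cdot 10^{5}$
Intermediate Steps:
$J{\left(w,n \right)} = -14 + n + w$ ($J{\left(w,n \right)} = \left(n + w\right) - 14 = -14 + n + w$)
$j = -433628$ ($j = \left(-541 + 3\right) 806 = \left(-538\right) 806 = -433628$)
$Q = \frac{1619}{4}$ ($Q = \frac{\left(-14 - 4 - 28\right) \left(-14\right) + 975}{4} = \frac{\left(-46\right) \left(-14\right) + 975}{4} = \frac{644 + 975}{4} = \frac{1}{4} \cdot 1619 = \frac{1619}{4} \approx 404.75$)
$j + Q = -433628 + \frac{1619}{4} = - \frac{1732893}{4}$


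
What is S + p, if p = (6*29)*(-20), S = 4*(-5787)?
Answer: -26628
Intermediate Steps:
S = -23148
p = -3480 (p = 174*(-20) = -3480)
S + p = -23148 - 3480 = -26628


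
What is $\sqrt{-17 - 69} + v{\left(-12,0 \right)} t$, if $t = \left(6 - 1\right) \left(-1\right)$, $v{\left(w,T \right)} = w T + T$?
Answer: $i \sqrt{86} \approx 9.2736 i$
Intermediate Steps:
$v{\left(w,T \right)} = T + T w$ ($v{\left(w,T \right)} = T w + T = T + T w$)
$t = -5$ ($t = 5 \left(-1\right) = -5$)
$\sqrt{-17 - 69} + v{\left(-12,0 \right)} t = \sqrt{-17 - 69} + 0 \left(1 - 12\right) \left(-5\right) = \sqrt{-86} + 0 \left(-11\right) \left(-5\right) = i \sqrt{86} + 0 \left(-5\right) = i \sqrt{86} + 0 = i \sqrt{86}$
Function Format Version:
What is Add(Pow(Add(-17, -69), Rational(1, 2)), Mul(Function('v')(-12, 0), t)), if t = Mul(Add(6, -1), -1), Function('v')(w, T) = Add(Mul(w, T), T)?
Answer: Mul(I, Pow(86, Rational(1, 2))) ≈ Mul(9.2736, I)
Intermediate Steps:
Function('v')(w, T) = Add(T, Mul(T, w)) (Function('v')(w, T) = Add(Mul(T, w), T) = Add(T, Mul(T, w)))
t = -5 (t = Mul(5, -1) = -5)
Add(Pow(Add(-17, -69), Rational(1, 2)), Mul(Function('v')(-12, 0), t)) = Add(Pow(Add(-17, -69), Rational(1, 2)), Mul(Mul(0, Add(1, -12)), -5)) = Add(Pow(-86, Rational(1, 2)), Mul(Mul(0, -11), -5)) = Add(Mul(I, Pow(86, Rational(1, 2))), Mul(0, -5)) = Add(Mul(I, Pow(86, Rational(1, 2))), 0) = Mul(I, Pow(86, Rational(1, 2)))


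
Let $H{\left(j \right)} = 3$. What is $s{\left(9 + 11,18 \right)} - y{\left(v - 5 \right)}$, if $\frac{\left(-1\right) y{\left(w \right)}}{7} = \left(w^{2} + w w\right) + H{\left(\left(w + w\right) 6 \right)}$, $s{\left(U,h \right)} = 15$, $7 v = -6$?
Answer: $\frac{3614}{7} \approx 516.29$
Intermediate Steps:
$v = - \frac{6}{7}$ ($v = \frac{1}{7} \left(-6\right) = - \frac{6}{7} \approx -0.85714$)
$y{\left(w \right)} = -21 - 14 w^{2}$ ($y{\left(w \right)} = - 7 \left(\left(w^{2} + w w\right) + 3\right) = - 7 \left(\left(w^{2} + w^{2}\right) + 3\right) = - 7 \left(2 w^{2} + 3\right) = - 7 \left(3 + 2 w^{2}\right) = -21 - 14 w^{2}$)
$s{\left(9 + 11,18 \right)} - y{\left(v - 5 \right)} = 15 - \left(-21 - 14 \left(- \frac{6}{7} - 5\right)^{2}\right) = 15 - \left(-21 - 14 \left(- \frac{41}{7}\right)^{2}\right) = 15 - \left(-21 - \frac{3362}{7}\right) = 15 - - \frac{3509}{7} = 15 + \frac{3509}{7} = \frac{3614}{7}$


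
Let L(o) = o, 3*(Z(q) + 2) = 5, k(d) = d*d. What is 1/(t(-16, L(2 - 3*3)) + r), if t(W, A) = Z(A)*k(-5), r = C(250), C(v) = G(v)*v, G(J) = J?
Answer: 3/187475 ≈ 1.6002e-5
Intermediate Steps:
k(d) = d**2
Z(q) = -1/3 (Z(q) = -2 + (1/3)*5 = -2 + 5/3 = -1/3)
C(v) = v**2 (C(v) = v*v = v**2)
r = 62500 (r = 250**2 = 62500)
t(W, A) = -25/3 (t(W, A) = -1/3*(-5)**2 = -1/3*25 = -25/3)
1/(t(-16, L(2 - 3*3)) + r) = 1/(-25/3 + 62500) = 1/(187475/3) = 3/187475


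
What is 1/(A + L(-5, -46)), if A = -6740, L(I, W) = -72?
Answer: -1/6812 ≈ -0.00014680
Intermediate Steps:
1/(A + L(-5, -46)) = 1/(-6740 - 72) = 1/(-6812) = -1/6812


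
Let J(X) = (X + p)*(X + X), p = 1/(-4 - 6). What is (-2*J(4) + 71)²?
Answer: 1849/25 ≈ 73.960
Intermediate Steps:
p = -⅒ (p = 1/(-10) = -⅒ ≈ -0.10000)
J(X) = 2*X*(-⅒ + X) (J(X) = (X - ⅒)*(X + X) = (-⅒ + X)*(2*X) = 2*X*(-⅒ + X))
(-2*J(4) + 71)² = (-2*4*(-1 + 10*4)/5 + 71)² = (-2*4*(-1 + 40)/5 + 71)² = (-2*4*39/5 + 71)² = (-2*156/5 + 71)² = (-312/5 + 71)² = (43/5)² = 1849/25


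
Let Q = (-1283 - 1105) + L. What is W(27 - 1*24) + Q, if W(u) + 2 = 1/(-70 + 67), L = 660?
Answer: -5191/3 ≈ -1730.3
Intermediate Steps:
W(u) = -7/3 (W(u) = -2 + 1/(-70 + 67) = -2 + 1/(-3) = -2 - 1/3 = -7/3)
Q = -1728 (Q = (-1283 - 1105) + 660 = -2388 + 660 = -1728)
W(27 - 1*24) + Q = -7/3 - 1728 = -5191/3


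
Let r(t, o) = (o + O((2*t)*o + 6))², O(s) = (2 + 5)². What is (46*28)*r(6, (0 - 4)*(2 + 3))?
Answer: 1083208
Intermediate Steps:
O(s) = 49 (O(s) = 7² = 49)
r(t, o) = (49 + o)² (r(t, o) = (o + 49)² = (49 + o)²)
(46*28)*r(6, (0 - 4)*(2 + 3)) = (46*28)*(49 + (0 - 4)*(2 + 3))² = 1288*(49 - 4*5)² = 1288*(49 - 20)² = 1288*29² = 1288*841 = 1083208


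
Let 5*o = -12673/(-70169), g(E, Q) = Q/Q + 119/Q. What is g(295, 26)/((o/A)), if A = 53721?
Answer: 94238721225/11362 ≈ 8.2942e+6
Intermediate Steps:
g(E, Q) = 1 + 119/Q
o = 12673/350845 (o = (-12673/(-70169))/5 = (-12673*(-1/70169))/5 = (1/5)*(12673/70169) = 12673/350845 ≈ 0.036121)
g(295, 26)/((o/A)) = ((119 + 26)/26)/(((12673/350845)/53721)) = ((1/26)*145)/(((12673/350845)*(1/53721))) = 145/(26*(12673/18847744245)) = (145/26)*(18847744245/12673) = 94238721225/11362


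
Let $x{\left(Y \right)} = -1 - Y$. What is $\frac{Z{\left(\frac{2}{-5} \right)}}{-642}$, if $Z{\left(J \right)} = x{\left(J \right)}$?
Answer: $\frac{1}{1070} \approx 0.00093458$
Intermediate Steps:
$Z{\left(J \right)} = -1 - J$
$\frac{Z{\left(\frac{2}{-5} \right)}}{-642} = \frac{-1 - \frac{2}{-5}}{-642} = \left(-1 - 2 \left(- \frac{1}{5}\right)\right) \left(- \frac{1}{642}\right) = \left(-1 - - \frac{2}{5}\right) \left(- \frac{1}{642}\right) = \left(-1 + \frac{2}{5}\right) \left(- \frac{1}{642}\right) = \left(- \frac{3}{5}\right) \left(- \frac{1}{642}\right) = \frac{1}{1070}$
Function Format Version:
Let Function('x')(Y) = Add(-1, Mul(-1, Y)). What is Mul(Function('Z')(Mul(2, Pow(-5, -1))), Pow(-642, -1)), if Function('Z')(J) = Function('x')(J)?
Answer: Rational(1, 1070) ≈ 0.00093458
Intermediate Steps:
Function('Z')(J) = Add(-1, Mul(-1, J))
Mul(Function('Z')(Mul(2, Pow(-5, -1))), Pow(-642, -1)) = Mul(Add(-1, Mul(-1, Mul(2, Pow(-5, -1)))), Pow(-642, -1)) = Mul(Add(-1, Mul(-1, Mul(2, Rational(-1, 5)))), Rational(-1, 642)) = Mul(Add(-1, Mul(-1, Rational(-2, 5))), Rational(-1, 642)) = Mul(Add(-1, Rational(2, 5)), Rational(-1, 642)) = Mul(Rational(-3, 5), Rational(-1, 642)) = Rational(1, 1070)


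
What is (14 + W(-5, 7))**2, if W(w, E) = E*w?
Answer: 441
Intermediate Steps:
(14 + W(-5, 7))**2 = (14 + 7*(-5))**2 = (14 - 35)**2 = (-21)**2 = 441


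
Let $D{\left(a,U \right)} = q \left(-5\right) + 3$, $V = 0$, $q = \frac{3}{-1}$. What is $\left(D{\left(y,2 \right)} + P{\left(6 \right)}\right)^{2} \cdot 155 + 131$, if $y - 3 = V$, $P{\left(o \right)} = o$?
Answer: $89411$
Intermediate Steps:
$q = -3$ ($q = 3 \left(-1\right) = -3$)
$y = 3$ ($y = 3 + 0 = 3$)
$D{\left(a,U \right)} = 18$ ($D{\left(a,U \right)} = \left(-3\right) \left(-5\right) + 3 = 15 + 3 = 18$)
$\left(D{\left(y,2 \right)} + P{\left(6 \right)}\right)^{2} \cdot 155 + 131 = \left(18 + 6\right)^{2} \cdot 155 + 131 = 24^{2} \cdot 155 + 131 = 576 \cdot 155 + 131 = 89280 + 131 = 89411$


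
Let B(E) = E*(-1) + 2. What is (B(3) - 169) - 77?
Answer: -247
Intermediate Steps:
B(E) = 2 - E (B(E) = -E + 2 = 2 - E)
(B(3) - 169) - 77 = ((2 - 1*3) - 169) - 77 = ((2 - 3) - 169) - 77 = (-1 - 169) - 77 = -170 - 77 = -247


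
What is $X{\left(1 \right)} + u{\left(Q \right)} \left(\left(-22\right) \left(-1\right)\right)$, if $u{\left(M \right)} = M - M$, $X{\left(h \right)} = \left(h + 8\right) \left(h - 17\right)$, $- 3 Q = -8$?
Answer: $-144$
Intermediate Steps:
$Q = \frac{8}{3}$ ($Q = \left(- \frac{1}{3}\right) \left(-8\right) = \frac{8}{3} \approx 2.6667$)
$X{\left(h \right)} = \left(-17 + h\right) \left(8 + h\right)$ ($X{\left(h \right)} = \left(8 + h\right) \left(-17 + h\right) = \left(-17 + h\right) \left(8 + h\right)$)
$u{\left(M \right)} = 0$
$X{\left(1 \right)} + u{\left(Q \right)} \left(\left(-22\right) \left(-1\right)\right) = \left(-136 + 1^{2} - 9\right) + 0 \left(\left(-22\right) \left(-1\right)\right) = \left(-136 + 1 - 9\right) + 0 \cdot 22 = -144 + 0 = -144$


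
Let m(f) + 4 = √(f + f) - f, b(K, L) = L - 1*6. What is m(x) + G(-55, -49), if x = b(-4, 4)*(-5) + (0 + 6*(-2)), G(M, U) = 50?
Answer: 48 + 2*I ≈ 48.0 + 2.0*I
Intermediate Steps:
b(K, L) = -6 + L (b(K, L) = L - 6 = -6 + L)
x = -2 (x = (-6 + 4)*(-5) + (0 + 6*(-2)) = -2*(-5) + (0 - 12) = 10 - 12 = -2)
m(f) = -4 - f + √2*√f (m(f) = -4 + (√(f + f) - f) = -4 + (√(2*f) - f) = -4 + (√2*√f - f) = -4 + (-f + √2*√f) = -4 - f + √2*√f)
m(x) + G(-55, -49) = (-4 - 1*(-2) + √2*√(-2)) + 50 = (-4 + 2 + √2*(I*√2)) + 50 = (-4 + 2 + 2*I) + 50 = (-2 + 2*I) + 50 = 48 + 2*I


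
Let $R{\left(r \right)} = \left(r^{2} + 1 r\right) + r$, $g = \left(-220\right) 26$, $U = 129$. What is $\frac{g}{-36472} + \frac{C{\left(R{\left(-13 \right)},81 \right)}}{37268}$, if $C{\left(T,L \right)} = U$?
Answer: $\frac{27234731}{169904812} \approx 0.16029$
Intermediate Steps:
$g = -5720$
$R{\left(r \right)} = r^{2} + 2 r$ ($R{\left(r \right)} = \left(r^{2} + r\right) + r = \left(r + r^{2}\right) + r = r^{2} + 2 r$)
$C{\left(T,L \right)} = 129$
$\frac{g}{-36472} + \frac{C{\left(R{\left(-13 \right)},81 \right)}}{37268} = - \frac{5720}{-36472} + \frac{129}{37268} = \left(-5720\right) \left(- \frac{1}{36472}\right) + 129 \cdot \frac{1}{37268} = \frac{715}{4559} + \frac{129}{37268} = \frac{27234731}{169904812}$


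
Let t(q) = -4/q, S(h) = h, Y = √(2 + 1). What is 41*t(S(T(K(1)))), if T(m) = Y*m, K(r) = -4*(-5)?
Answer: -41*√3/15 ≈ -4.7343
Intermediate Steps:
Y = √3 ≈ 1.7320
K(r) = 20
T(m) = m*√3 (T(m) = √3*m = m*√3)
41*t(S(T(K(1)))) = 41*(-4*√3/60) = 41*(-√3/15) = -41*√3/15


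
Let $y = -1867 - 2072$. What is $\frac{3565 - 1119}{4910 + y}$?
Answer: $\frac{2446}{971} \approx 2.5191$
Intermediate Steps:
$y = -3939$ ($y = -1867 - 2072 = -3939$)
$\frac{3565 - 1119}{4910 + y} = \frac{3565 - 1119}{4910 - 3939} = \frac{2446}{971}$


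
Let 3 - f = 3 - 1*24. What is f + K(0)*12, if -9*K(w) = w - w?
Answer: 24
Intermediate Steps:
f = 24 (f = 3 - (3 - 1*24) = 3 - (3 - 24) = 3 - 1*(-21) = 3 + 21 = 24)
K(w) = 0 (K(w) = -(w - w)/9 = -⅑*0 = 0)
f + K(0)*12 = 24 + 0*12 = 24 + 0 = 24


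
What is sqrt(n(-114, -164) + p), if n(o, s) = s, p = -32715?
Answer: 7*I*sqrt(671) ≈ 181.33*I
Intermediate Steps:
sqrt(n(-114, -164) + p) = sqrt(-164 - 32715) = sqrt(-32879) = 7*I*sqrt(671)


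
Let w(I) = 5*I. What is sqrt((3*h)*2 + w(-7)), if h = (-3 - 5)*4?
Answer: I*sqrt(227) ≈ 15.067*I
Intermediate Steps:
h = -32 (h = -8*4 = -32)
sqrt((3*h)*2 + w(-7)) = sqrt((3*(-32))*2 + 5*(-7)) = sqrt(-96*2 - 35) = sqrt(-192 - 35) = sqrt(-227) = I*sqrt(227)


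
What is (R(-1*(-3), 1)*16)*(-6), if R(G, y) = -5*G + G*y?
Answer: 1152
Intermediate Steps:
(R(-1*(-3), 1)*16)*(-6) = (((-1*(-3))*(-5 + 1))*16)*(-6) = ((3*(-4))*16)*(-6) = -12*16*(-6) = -192*(-6) = 1152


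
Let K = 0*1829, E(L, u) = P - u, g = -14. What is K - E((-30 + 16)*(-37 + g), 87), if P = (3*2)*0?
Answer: 87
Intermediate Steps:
P = 0 (P = 6*0 = 0)
E(L, u) = -u (E(L, u) = 0 - u = -u)
K = 0
K - E((-30 + 16)*(-37 + g), 87) = 0 - (-1)*87 = 0 - 1*(-87) = 0 + 87 = 87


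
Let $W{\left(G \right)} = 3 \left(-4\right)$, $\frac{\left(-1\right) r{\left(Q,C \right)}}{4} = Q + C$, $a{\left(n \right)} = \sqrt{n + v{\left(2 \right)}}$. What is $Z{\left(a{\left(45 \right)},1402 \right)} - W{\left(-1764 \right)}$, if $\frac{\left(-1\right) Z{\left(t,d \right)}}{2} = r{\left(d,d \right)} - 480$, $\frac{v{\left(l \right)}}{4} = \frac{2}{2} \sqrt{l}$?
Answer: $23404$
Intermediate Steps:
$v{\left(l \right)} = 4 \sqrt{l}$ ($v{\left(l \right)} = 4 \cdot \frac{2}{2} \sqrt{l} = 4 \cdot 2 \cdot \frac{1}{2} \sqrt{l} = 4 \cdot 1 \sqrt{l} = 4 \sqrt{l}$)
$a{\left(n \right)} = \sqrt{n + 4 \sqrt{2}}$
$r{\left(Q,C \right)} = - 4 C - 4 Q$ ($r{\left(Q,C \right)} = - 4 \left(Q + C\right) = - 4 \left(C + Q\right) = - 4 C - 4 Q$)
$Z{\left(t,d \right)} = 960 + 16 d$ ($Z{\left(t,d \right)} = - 2 \left(\left(- 4 d - 4 d\right) - 480\right) = - 2 \left(- 8 d - 480\right) = - 2 \left(-480 - 8 d\right) = 960 + 16 d$)
$W{\left(G \right)} = -12$
$Z{\left(a{\left(45 \right)},1402 \right)} - W{\left(-1764 \right)} = \left(960 + 16 \cdot 1402\right) - -12 = \left(960 + 22432\right) + 12 = 23392 + 12 = 23404$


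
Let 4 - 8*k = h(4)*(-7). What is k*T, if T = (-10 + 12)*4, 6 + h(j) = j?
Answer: -10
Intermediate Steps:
h(j) = -6 + j
T = 8 (T = 2*4 = 8)
k = -5/4 (k = 1/2 - (-6 + 4)*(-7)/8 = 1/2 - (-1)*(-7)/4 = 1/2 - 1/8*14 = 1/2 - 7/4 = -5/4 ≈ -1.2500)
k*T = -5/4*8 = -10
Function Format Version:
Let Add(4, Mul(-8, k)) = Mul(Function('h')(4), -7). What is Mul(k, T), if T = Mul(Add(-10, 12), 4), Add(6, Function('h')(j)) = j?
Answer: -10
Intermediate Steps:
Function('h')(j) = Add(-6, j)
T = 8 (T = Mul(2, 4) = 8)
k = Rational(-5, 4) (k = Add(Rational(1, 2), Mul(Rational(-1, 8), Mul(Add(-6, 4), -7))) = Add(Rational(1, 2), Mul(Rational(-1, 8), Mul(-2, -7))) = Add(Rational(1, 2), Mul(Rational(-1, 8), 14)) = Add(Rational(1, 2), Rational(-7, 4)) = Rational(-5, 4) ≈ -1.2500)
Mul(k, T) = Mul(Rational(-5, 4), 8) = -10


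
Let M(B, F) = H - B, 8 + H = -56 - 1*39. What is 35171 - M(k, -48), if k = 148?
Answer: 35422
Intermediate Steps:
H = -103 (H = -8 + (-56 - 1*39) = -8 + (-56 - 39) = -8 - 95 = -103)
M(B, F) = -103 - B
35171 - M(k, -48) = 35171 - (-103 - 1*148) = 35171 - (-103 - 148) = 35171 - 1*(-251) = 35171 + 251 = 35422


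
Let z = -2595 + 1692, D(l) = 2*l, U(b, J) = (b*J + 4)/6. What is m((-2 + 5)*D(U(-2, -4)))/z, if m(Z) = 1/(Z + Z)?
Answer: -1/21672 ≈ -4.6142e-5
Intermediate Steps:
U(b, J) = ⅔ + J*b/6 (U(b, J) = (J*b + 4)*(⅙) = (4 + J*b)*(⅙) = ⅔ + J*b/6)
m(Z) = 1/(2*Z)
z = -903
m((-2 + 5)*D(U(-2, -4)))/z = (1/(2*(((-2 + 5)*(2*(⅔ + (⅙)*(-4)*(-2)))))))/(-903) = (1/(2*((3*(2*(⅔ + 4/3))))))*(-1/903) = (1/(2*((3*(2*2)))))*(-1/903) = (1/(2*((3*4))))*(-1/903) = ((½)/12)*(-1/903) = ((½)*(1/12))*(-1/903) = (1/24)*(-1/903) = -1/21672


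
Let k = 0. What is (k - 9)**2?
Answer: 81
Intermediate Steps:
(k - 9)**2 = (0 - 9)**2 = (-9)**2 = 81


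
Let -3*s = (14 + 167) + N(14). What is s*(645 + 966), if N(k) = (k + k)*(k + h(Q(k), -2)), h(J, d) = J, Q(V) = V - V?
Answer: -307701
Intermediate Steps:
Q(V) = 0
N(k) = 2*k² (N(k) = (k + k)*(k + 0) = (2*k)*k = 2*k²)
s = -191 (s = -((14 + 167) + 2*14²)/3 = -(181 + 2*196)/3 = -(181 + 392)/3 = -⅓*573 = -191)
s*(645 + 966) = -191*(645 + 966) = -191*1611 = -307701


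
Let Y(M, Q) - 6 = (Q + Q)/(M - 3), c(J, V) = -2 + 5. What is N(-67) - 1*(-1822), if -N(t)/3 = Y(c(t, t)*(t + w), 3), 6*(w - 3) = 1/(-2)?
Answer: 1408996/781 ≈ 1804.1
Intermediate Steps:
c(J, V) = 3
w = 35/12 (w = 3 + (1/(-2))/6 = 3 + (1*(-1/2))/6 = 3 + (1/6)*(-1/2) = 3 - 1/12 = 35/12 ≈ 2.9167)
Y(M, Q) = 6 + 2*Q/(-3 + M) (Y(M, Q) = 6 + (Q + Q)/(M - 3) = 6 + (2*Q)/(-3 + M) = 6 + 2*Q/(-3 + M))
N(t) = -6*(81/4 + 9*t)/(23/4 + 3*t) (N(t) = -6*(-9 + 3 + 3*(3*(t + 35/12)))/(-3 + 3*(t + 35/12)) = -6*(-9 + 3 + 3*(3*(35/12 + t)))/(-3 + 3*(35/12 + t)) = -6*(-9 + 3 + 3*(35/4 + 3*t))/(-3 + (35/4 + 3*t)) = -6*(-9 + 3 + (105/4 + 9*t))/(23/4 + 3*t) = -6*(81/4 + 9*t)/(23/4 + 3*t))
N(-67) - 1*(-1822) = 54*(-9 - 4*(-67))/(23 + 12*(-67)) - 1*(-1822) = 54*(-9 + 268)/(23 - 804) + 1822 = 54*259/(-781) + 1822 = 54*(-1/781)*259 + 1822 = -13986/781 + 1822 = 1408996/781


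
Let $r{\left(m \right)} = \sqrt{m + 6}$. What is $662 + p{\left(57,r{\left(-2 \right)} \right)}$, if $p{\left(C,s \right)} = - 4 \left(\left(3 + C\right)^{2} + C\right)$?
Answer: $-13966$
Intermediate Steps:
$r{\left(m \right)} = \sqrt{6 + m}$
$p{\left(C,s \right)} = - 4 C - 4 \left(3 + C\right)^{2}$ ($p{\left(C,s \right)} = - 4 \left(C + \left(3 + C\right)^{2}\right) = - 4 C - 4 \left(3 + C\right)^{2}$)
$662 + p{\left(57,r{\left(-2 \right)} \right)} = 662 - \left(228 + 4 \left(3 + 57\right)^{2}\right) = 662 - \left(228 + 4 \cdot 60^{2}\right) = 662 - 14628 = -13966$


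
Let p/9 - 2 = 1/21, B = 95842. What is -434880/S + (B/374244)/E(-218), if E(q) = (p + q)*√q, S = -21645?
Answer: 9664/481 + 335447*I*√218/56987256612 ≈ 20.091 + 8.6911e-5*I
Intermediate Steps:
p = 129/7 (p = 18 + 9/21 = 18 + 9*(1/21) = 18 + 3/7 = 129/7 ≈ 18.429)
E(q) = √q*(129/7 + q) (E(q) = (129/7 + q)*√q = √q*(129/7 + q))
-434880/S + (B/374244)/E(-218) = -434880/(-21645) + (95842/374244)/((√(-218)*(129/7 - 218))) = -434880*(-1/21645) + (95842*(1/374244))/(((I*√218)*(-1397/7))) = 9664/481 + 47921/(187122*((-1397*I*√218/7))) = 9664/481 + 47921*(7*I*√218/304546)/187122 = 9664/481 + 335447*I*√218/56987256612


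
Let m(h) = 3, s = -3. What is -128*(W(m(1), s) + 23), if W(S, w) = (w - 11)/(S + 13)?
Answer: -2832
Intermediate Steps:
W(S, w) = (-11 + w)/(13 + S)
-128*(W(m(1), s) + 23) = -128*((-11 - 3)/(13 + 3) + 23) = -128*(-14/16 + 23) = -128*((1/16)*(-14) + 23) = -128*(-7/8 + 23) = -128*177/8 = -2832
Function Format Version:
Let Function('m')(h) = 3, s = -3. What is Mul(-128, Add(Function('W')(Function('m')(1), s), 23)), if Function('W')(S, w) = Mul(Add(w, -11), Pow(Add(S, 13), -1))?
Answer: -2832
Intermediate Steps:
Function('W')(S, w) = Mul(Pow(Add(13, S), -1), Add(-11, w)) (Function('W')(S, w) = Mul(Add(-11, w), Pow(Add(13, S), -1)) = Mul(Pow(Add(13, S), -1), Add(-11, w)))
Mul(-128, Add(Function('W')(Function('m')(1), s), 23)) = Mul(-128, Add(Mul(Pow(Add(13, 3), -1), Add(-11, -3)), 23)) = Mul(-128, Add(Mul(Pow(16, -1), -14), 23)) = Mul(-128, Add(Mul(Rational(1, 16), -14), 23)) = Mul(-128, Add(Rational(-7, 8), 23)) = Mul(-128, Rational(177, 8)) = -2832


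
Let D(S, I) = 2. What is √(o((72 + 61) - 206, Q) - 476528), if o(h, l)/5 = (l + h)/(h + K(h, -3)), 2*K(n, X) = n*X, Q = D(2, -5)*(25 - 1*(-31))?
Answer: I*√2539389242/73 ≈ 690.31*I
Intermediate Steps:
Q = 112 (Q = 2*(25 - 1*(-31)) = 2*(25 + 31) = 2*56 = 112)
K(n, X) = X*n/2 (K(n, X) = (n*X)/2 = (X*n)/2 = X*n/2)
o(h, l) = -10*(h + l)/h (o(h, l) = 5*((l + h)/(h + (½)*(-3)*h)) = 5*((h + l)/(h - 3*h/2)) = 5*((h + l)/((-h/2))) = 5*((h + l)*(-2/h)) = 5*(-2*(h + l)/h) = -10*(h + l)/h)
√(o((72 + 61) - 206, Q) - 476528) = √((-10 - 10*112/((72 + 61) - 206)) - 476528) = √((-10 - 10*112/(133 - 206)) - 476528) = √((-10 - 10*112/(-73)) - 476528) = √((-10 - 10*112*(-1/73)) - 476528) = √((-10 + 1120/73) - 476528) = √(390/73 - 476528) = √(-34786154/73) = I*√2539389242/73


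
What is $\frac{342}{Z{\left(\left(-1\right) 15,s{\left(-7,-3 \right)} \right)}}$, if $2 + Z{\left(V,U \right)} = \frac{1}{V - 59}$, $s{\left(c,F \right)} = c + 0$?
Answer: $- \frac{25308}{149} \approx -169.85$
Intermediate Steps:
$s{\left(c,F \right)} = c$
$Z{\left(V,U \right)} = -2 + \frac{1}{-59 + V}$ ($Z{\left(V,U \right)} = -2 + \frac{1}{V - 59} = -2 + \frac{1}{-59 + V}$)
$\frac{342}{Z{\left(\left(-1\right) 15,s{\left(-7,-3 \right)} \right)}} = \frac{342}{\frac{1}{-59 - 15} \left(119 - 2 \left(\left(-1\right) 15\right)\right)} = \frac{342}{\frac{1}{-59 - 15} \left(119 - -30\right)} = \frac{342}{\frac{1}{-74} \left(119 + 30\right)} = \frac{342}{\left(- \frac{1}{74}\right) 149} = \frac{342}{- \frac{149}{74}} = 342 \left(- \frac{74}{149}\right) = - \frac{25308}{149}$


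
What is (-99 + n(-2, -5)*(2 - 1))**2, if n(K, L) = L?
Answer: 10816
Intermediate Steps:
(-99 + n(-2, -5)*(2 - 1))**2 = (-99 - 5*(2 - 1))**2 = (-99 - 5*1)**2 = (-99 - 5)**2 = (-104)**2 = 10816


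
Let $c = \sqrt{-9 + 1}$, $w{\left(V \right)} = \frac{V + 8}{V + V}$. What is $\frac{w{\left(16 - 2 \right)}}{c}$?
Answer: $- \frac{11 i \sqrt{2}}{56} \approx - 0.27779 i$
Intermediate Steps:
$w{\left(V \right)} = \frac{8 + V}{2 V}$
$c = 2 i \sqrt{2}$ ($c = \sqrt{-8} = 2 i \sqrt{2} \approx 2.8284 i$)
$\frac{w{\left(16 - 2 \right)}}{c} = \frac{\frac{1}{2} \frac{1}{16 - 2} \left(8 + \left(16 - 2\right)\right)}{2 i \sqrt{2}} = \frac{8 + \left(16 - 2\right)}{2 \left(16 - 2\right)} \left(- \frac{i \sqrt{2}}{4}\right) = \frac{8 + 14}{2 \cdot 14} \left(- \frac{i \sqrt{2}}{4}\right) = \frac{1}{2} \cdot \frac{1}{14} \cdot 22 \left(- \frac{i \sqrt{2}}{4}\right) = \frac{11 \left(- \frac{i \sqrt{2}}{4}\right)}{14} = - \frac{11 i \sqrt{2}}{56}$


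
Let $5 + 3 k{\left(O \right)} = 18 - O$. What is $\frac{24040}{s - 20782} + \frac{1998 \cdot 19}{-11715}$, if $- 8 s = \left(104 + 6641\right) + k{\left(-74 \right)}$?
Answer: $- \frac{26732102}{6142565} \approx -4.3519$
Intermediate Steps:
$k{\left(O \right)} = \frac{13}{3} - \frac{O}{3}$ ($k{\left(O \right)} = - \frac{5}{3} + \frac{18 - O}{3} = - \frac{5}{3} - \left(-6 + \frac{O}{3}\right) = \frac{13}{3} - \frac{O}{3}$)
$s = - \frac{3387}{4}$ ($s = - \frac{\left(104 + 6641\right) + \left(\frac{13}{3} - - \frac{74}{3}\right)}{8} = - \frac{6745 + \left(\frac{13}{3} + \frac{74}{3}\right)}{8} = - \frac{6745 + 29}{8} = \left(- \frac{1}{8}\right) 6774 = - \frac{3387}{4} \approx -846.75$)
$\frac{24040}{s - 20782} + \frac{1998 \cdot 19}{-11715} = \frac{24040}{- \frac{3387}{4} - 20782} + \frac{1998 \cdot 19}{-11715} = \frac{24040}{- \frac{86515}{4}} + 37962 \left(- \frac{1}{11715}\right) = 24040 \left(- \frac{4}{86515}\right) - \frac{12654}{3905} = - \frac{19232}{17303} - \frac{12654}{3905} = - \frac{26732102}{6142565}$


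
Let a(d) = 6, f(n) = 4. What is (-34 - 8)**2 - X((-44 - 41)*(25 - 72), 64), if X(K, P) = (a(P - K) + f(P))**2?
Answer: 1664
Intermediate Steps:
X(K, P) = 100 (X(K, P) = (6 + 4)**2 = 10**2 = 100)
(-34 - 8)**2 - X((-44 - 41)*(25 - 72), 64) = (-34 - 8)**2 - 1*100 = (-42)**2 - 100 = 1764 - 100 = 1664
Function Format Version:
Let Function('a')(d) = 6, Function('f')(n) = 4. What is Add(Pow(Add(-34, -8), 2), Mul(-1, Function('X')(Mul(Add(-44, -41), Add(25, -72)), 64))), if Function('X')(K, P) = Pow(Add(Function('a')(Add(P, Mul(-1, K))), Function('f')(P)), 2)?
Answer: 1664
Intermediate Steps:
Function('X')(K, P) = 100 (Function('X')(K, P) = Pow(Add(6, 4), 2) = Pow(10, 2) = 100)
Add(Pow(Add(-34, -8), 2), Mul(-1, Function('X')(Mul(Add(-44, -41), Add(25, -72)), 64))) = Add(Pow(Add(-34, -8), 2), Mul(-1, 100)) = Add(Pow(-42, 2), -100) = Add(1764, -100) = 1664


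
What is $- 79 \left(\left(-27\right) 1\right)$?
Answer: $2133$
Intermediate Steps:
$- 79 \left(\left(-27\right) 1\right) = \left(-79\right) \left(-27\right) = 2133$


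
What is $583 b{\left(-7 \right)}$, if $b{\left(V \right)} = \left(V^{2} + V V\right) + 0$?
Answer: $57134$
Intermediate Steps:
$b{\left(V \right)} = 2 V^{2}$ ($b{\left(V \right)} = \left(V^{2} + V^{2}\right) + 0 = 2 V^{2} + 0 = 2 V^{2}$)
$583 b{\left(-7 \right)} = 583 \cdot 2 \left(-7\right)^{2} = 583 \cdot 2 \cdot 49 = 583 \cdot 98 = 57134$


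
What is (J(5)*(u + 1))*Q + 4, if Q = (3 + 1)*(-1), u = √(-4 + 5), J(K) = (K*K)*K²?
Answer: -4996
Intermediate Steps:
J(K) = K⁴ (J(K) = K²*K² = K⁴)
u = 1 (u = √1 = 1)
Q = -4 (Q = 4*(-1) = -4)
(J(5)*(u + 1))*Q + 4 = (5⁴*(1 + 1))*(-4) + 4 = (625*2)*(-4) + 4 = 1250*(-4) + 4 = -5000 + 4 = -4996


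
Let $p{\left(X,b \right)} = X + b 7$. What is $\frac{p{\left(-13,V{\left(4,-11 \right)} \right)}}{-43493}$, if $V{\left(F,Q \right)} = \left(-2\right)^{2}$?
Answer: $- \frac{15}{43493} \approx -0.00034488$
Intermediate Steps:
$V{\left(F,Q \right)} = 4$
$p{\left(X,b \right)} = X + 7 b$
$\frac{p{\left(-13,V{\left(4,-11 \right)} \right)}}{-43493} = \frac{-13 + 7 \cdot 4}{-43493} = \left(-13 + 28\right) \left(- \frac{1}{43493}\right) = 15 \left(- \frac{1}{43493}\right) = - \frac{15}{43493}$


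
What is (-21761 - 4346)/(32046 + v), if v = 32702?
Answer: -26107/64748 ≈ -0.40321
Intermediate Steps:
(-21761 - 4346)/(32046 + v) = (-21761 - 4346)/(32046 + 32702) = -26107/64748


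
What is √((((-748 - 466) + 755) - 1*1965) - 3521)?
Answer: I*√5945 ≈ 77.104*I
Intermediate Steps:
√((((-748 - 466) + 755) - 1*1965) - 3521) = √(((-1214 + 755) - 1965) - 3521) = √((-459 - 1965) - 3521) = √(-2424 - 3521) = √(-5945) = I*√5945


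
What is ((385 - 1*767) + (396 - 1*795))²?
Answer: 609961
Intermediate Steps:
((385 - 1*767) + (396 - 1*795))² = ((385 - 767) + (396 - 795))² = (-382 - 399)² = (-781)² = 609961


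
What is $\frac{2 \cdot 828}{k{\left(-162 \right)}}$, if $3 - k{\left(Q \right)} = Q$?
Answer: $\frac{552}{55} \approx 10.036$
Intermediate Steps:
$k{\left(Q \right)} = 3 - Q$
$\frac{2 \cdot 828}{k{\left(-162 \right)}} = \frac{2 \cdot 828}{3 - -162} = \frac{1656}{3 + 162} = \frac{1656}{165} = 1656 \cdot \frac{1}{165} = \frac{552}{55}$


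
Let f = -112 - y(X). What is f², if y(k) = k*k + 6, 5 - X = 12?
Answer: 27889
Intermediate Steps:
X = -7 (X = 5 - 1*12 = 5 - 12 = -7)
y(k) = 6 + k² (y(k) = k² + 6 = 6 + k²)
f = -167 (f = -112 - (6 + (-7)²) = -112 - (6 + 49) = -112 - 1*55 = -112 - 55 = -167)
f² = (-167)² = 27889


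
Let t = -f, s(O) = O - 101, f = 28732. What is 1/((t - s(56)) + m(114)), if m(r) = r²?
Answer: -1/15691 ≈ -6.3731e-5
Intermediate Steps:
s(O) = -101 + O
t = -28732 (t = -1*28732 = -28732)
1/((t - s(56)) + m(114)) = 1/((-28732 - (-101 + 56)) + 114²) = 1/((-28732 - 1*(-45)) + 12996) = 1/((-28732 + 45) + 12996) = 1/(-28687 + 12996) = 1/(-15691) = -1/15691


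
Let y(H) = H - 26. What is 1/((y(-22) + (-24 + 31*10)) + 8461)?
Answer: 1/8699 ≈ 0.00011496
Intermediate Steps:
y(H) = -26 + H
1/((y(-22) + (-24 + 31*10)) + 8461) = 1/(((-26 - 22) + (-24 + 31*10)) + 8461) = 1/((-48 + (-24 + 310)) + 8461) = 1/((-48 + 286) + 8461) = 1/(238 + 8461) = 1/8699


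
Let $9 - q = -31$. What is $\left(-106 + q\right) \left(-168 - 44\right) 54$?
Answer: $755568$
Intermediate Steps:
$q = 40$ ($q = 9 - -31 = 9 + 31 = 40$)
$\left(-106 + q\right) \left(-168 - 44\right) 54 = \left(-106 + 40\right) \left(-168 - 44\right) 54 = \left(-66\right) \left(-212\right) 54 = 13992 \cdot 54 = 755568$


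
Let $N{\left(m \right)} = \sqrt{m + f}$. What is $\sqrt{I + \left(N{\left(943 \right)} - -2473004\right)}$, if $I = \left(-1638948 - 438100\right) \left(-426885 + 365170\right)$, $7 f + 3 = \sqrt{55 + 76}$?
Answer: $\frac{\sqrt{6281187025876 + 7 \sqrt{7} \sqrt{6598 + \sqrt{131}}}}{7} \approx 3.5803 \cdot 10^{5}$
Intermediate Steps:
$f = - \frac{3}{7} + \frac{\sqrt{131}}{7}$ ($f = - \frac{3}{7} + \frac{\sqrt{55 + 76}}{7} = - \frac{3}{7} + \frac{\sqrt{131}}{7} \approx 1.2065$)
$N{\left(m \right)} = \sqrt{- \frac{3}{7} + m + \frac{\sqrt{131}}{7}}$ ($N{\left(m \right)} = \sqrt{m - \left(\frac{3}{7} - \frac{\sqrt{131}}{7}\right)} = \sqrt{- \frac{3}{7} + m + \frac{\sqrt{131}}{7}}$)
$I = 128185017320$ ($I = \left(-2077048\right) \left(-61715\right) = 128185017320$)
$\sqrt{I + \left(N{\left(943 \right)} - -2473004\right)} = \sqrt{128185017320 + \left(\frac{\sqrt{-21 + 7 \sqrt{131} + 49 \cdot 943}}{7} - -2473004\right)} = \sqrt{128185017320 + \left(\frac{\sqrt{-21 + 7 \sqrt{131} + 46207}}{7} + 2473004\right)} = \sqrt{128185017320 + \left(\frac{\sqrt{46186 + 7 \sqrt{131}}}{7} + 2473004\right)} = \sqrt{128185017320 + \left(2473004 + \frac{\sqrt{46186 + 7 \sqrt{131}}}{7}\right)} = \sqrt{128187490324 + \frac{\sqrt{46186 + 7 \sqrt{131}}}{7}}$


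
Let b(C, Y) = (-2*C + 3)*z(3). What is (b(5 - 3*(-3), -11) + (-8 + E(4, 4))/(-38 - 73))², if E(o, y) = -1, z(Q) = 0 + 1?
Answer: 850084/1369 ≈ 620.95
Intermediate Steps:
z(Q) = 1
b(C, Y) = 3 - 2*C (b(C, Y) = (-2*C + 3)*1 = (3 - 2*C)*1 = 3 - 2*C)
(b(5 - 3*(-3), -11) + (-8 + E(4, 4))/(-38 - 73))² = ((3 - 2*(5 - 3*(-3))) + (-8 - 1)/(-38 - 73))² = ((3 - 2*(5 + 9)) - 9/(-111))² = ((3 - 2*14) - 9*(-1/111))² = ((3 - 28) + 3/37)² = (-25 + 3/37)² = (-922/37)² = 850084/1369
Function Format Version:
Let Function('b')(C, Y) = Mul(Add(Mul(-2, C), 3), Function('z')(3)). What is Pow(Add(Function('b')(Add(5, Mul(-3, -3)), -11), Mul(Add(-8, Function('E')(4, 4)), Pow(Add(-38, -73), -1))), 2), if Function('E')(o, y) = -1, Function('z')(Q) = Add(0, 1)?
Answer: Rational(850084, 1369) ≈ 620.95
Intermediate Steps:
Function('z')(Q) = 1
Function('b')(C, Y) = Add(3, Mul(-2, C)) (Function('b')(C, Y) = Mul(Add(Mul(-2, C), 3), 1) = Mul(Add(3, Mul(-2, C)), 1) = Add(3, Mul(-2, C)))
Pow(Add(Function('b')(Add(5, Mul(-3, -3)), -11), Mul(Add(-8, Function('E')(4, 4)), Pow(Add(-38, -73), -1))), 2) = Pow(Add(Add(3, Mul(-2, Add(5, Mul(-3, -3)))), Mul(Add(-8, -1), Pow(Add(-38, -73), -1))), 2) = Pow(Add(Add(3, Mul(-2, Add(5, 9))), Mul(-9, Pow(-111, -1))), 2) = Pow(Add(Add(3, Mul(-2, 14)), Mul(-9, Rational(-1, 111))), 2) = Pow(Add(Add(3, -28), Rational(3, 37)), 2) = Pow(Add(-25, Rational(3, 37)), 2) = Pow(Rational(-922, 37), 2) = Rational(850084, 1369)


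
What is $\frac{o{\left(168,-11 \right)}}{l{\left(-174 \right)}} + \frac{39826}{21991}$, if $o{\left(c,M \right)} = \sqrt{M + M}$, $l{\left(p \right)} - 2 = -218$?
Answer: $\frac{39826}{21991} - \frac{i \sqrt{22}}{216} \approx 1.811 - 0.021715 i$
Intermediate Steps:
$l{\left(p \right)} = -216$ ($l{\left(p \right)} = 2 - 218 = -216$)
$o{\left(c,M \right)} = \sqrt{2} \sqrt{M}$ ($o{\left(c,M \right)} = \sqrt{2 M} = \sqrt{2} \sqrt{M}$)
$\frac{o{\left(168,-11 \right)}}{l{\left(-174 \right)}} + \frac{39826}{21991} = \frac{\sqrt{2} \sqrt{-11}}{-216} + \frac{39826}{21991} = \sqrt{2} i \sqrt{11} \left(- \frac{1}{216}\right) + 39826 \cdot \frac{1}{21991} = i \sqrt{22} \left(- \frac{1}{216}\right) + \frac{39826}{21991} = - \frac{i \sqrt{22}}{216} + \frac{39826}{21991} = \frac{39826}{21991} - \frac{i \sqrt{22}}{216}$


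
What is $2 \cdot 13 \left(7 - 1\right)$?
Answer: $156$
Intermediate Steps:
$2 \cdot 13 \left(7 - 1\right) = 26 \left(7 - 1\right) = 26 \cdot 6 = 156$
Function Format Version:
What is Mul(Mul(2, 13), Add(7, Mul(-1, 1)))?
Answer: 156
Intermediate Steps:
Mul(Mul(2, 13), Add(7, Mul(-1, 1))) = Mul(26, Add(7, -1)) = Mul(26, 6) = 156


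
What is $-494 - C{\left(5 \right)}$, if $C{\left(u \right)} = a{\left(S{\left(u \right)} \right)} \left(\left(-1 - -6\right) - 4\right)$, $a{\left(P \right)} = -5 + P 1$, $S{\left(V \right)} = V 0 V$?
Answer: $-489$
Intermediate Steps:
$S{\left(V \right)} = 0$ ($S{\left(V \right)} = 0 V = 0$)
$a{\left(P \right)} = -5 + P$
$C{\left(u \right)} = -5$ ($C{\left(u \right)} = \left(-5 + 0\right) \left(\left(-1 - -6\right) - 4\right) = - 5 \left(\left(-1 + 6\right) - 4\right) = - 5 \left(5 - 4\right) = \left(-5\right) 1 = -5$)
$-494 - C{\left(5 \right)} = -494 - -5 = -494 + 5 = -489$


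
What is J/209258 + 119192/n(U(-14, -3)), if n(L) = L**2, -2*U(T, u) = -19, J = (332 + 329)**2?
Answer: 99925246625/75542138 ≈ 1322.8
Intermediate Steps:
J = 436921 (J = 661**2 = 436921)
U(T, u) = 19/2 (U(T, u) = -1/2*(-19) = 19/2)
J/209258 + 119192/n(U(-14, -3)) = 436921/209258 + 119192/((19/2)**2) = 436921*(1/209258) + 119192/(361/4) = 436921/209258 + 119192*(4/361) = 436921/209258 + 476768/361 = 99925246625/75542138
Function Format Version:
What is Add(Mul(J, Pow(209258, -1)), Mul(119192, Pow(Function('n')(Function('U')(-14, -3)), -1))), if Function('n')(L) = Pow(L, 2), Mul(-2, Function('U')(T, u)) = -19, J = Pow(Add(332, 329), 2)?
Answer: Rational(99925246625, 75542138) ≈ 1322.8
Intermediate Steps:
J = 436921 (J = Pow(661, 2) = 436921)
Function('U')(T, u) = Rational(19, 2) (Function('U')(T, u) = Mul(Rational(-1, 2), -19) = Rational(19, 2))
Add(Mul(J, Pow(209258, -1)), Mul(119192, Pow(Function('n')(Function('U')(-14, -3)), -1))) = Add(Mul(436921, Pow(209258, -1)), Mul(119192, Pow(Pow(Rational(19, 2), 2), -1))) = Add(Mul(436921, Rational(1, 209258)), Mul(119192, Pow(Rational(361, 4), -1))) = Add(Rational(436921, 209258), Mul(119192, Rational(4, 361))) = Add(Rational(436921, 209258), Rational(476768, 361)) = Rational(99925246625, 75542138)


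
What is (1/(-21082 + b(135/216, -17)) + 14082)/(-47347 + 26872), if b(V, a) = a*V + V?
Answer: -297017543/431858700 ≈ -0.68777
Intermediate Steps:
b(V, a) = V + V*a (b(V, a) = V*a + V = V + V*a)
(1/(-21082 + b(135/216, -17)) + 14082)/(-47347 + 26872) = (1/(-21082 + (135/216)*(1 - 17)) + 14082)/(-47347 + 26872) = (1/(-21082 + (135*(1/216))*(-16)) + 14082)/(-20475) = (1/(-21082 + (5/8)*(-16)) + 14082)*(-1/20475) = (1/(-21082 - 10) + 14082)*(-1/20475) = (1/(-21092) + 14082)*(-1/20475) = (-1/21092 + 14082)*(-1/20475) = (297017543/21092)*(-1/20475) = -297017543/431858700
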